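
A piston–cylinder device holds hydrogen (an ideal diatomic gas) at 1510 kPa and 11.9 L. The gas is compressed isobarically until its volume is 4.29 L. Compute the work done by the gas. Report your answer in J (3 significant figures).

W ≈ -11500 J

Isobaric: W = P ΔV.
W = (1510 kPa)(4.29 − 11.9 L) = (1510)(-7.61) = -11491 J.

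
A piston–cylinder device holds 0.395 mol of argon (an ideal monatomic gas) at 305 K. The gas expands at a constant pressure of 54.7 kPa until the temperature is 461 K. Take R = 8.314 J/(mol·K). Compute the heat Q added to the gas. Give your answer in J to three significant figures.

Isobaric: W = nRΔT = (0.395)(8.314)(156) = 512.3 J.
ΔU = nCᵥΔT with Cᵥ = 3R/2: ΔU = (0.395)(12.47)(156) = 768.5 J.
Q = ΔU + W = 768.5 + 512.3 = 1281 J.

Q ≈ 1280 J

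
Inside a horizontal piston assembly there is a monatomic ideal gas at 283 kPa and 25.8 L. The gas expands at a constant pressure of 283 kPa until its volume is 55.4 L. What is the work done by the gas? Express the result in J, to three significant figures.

W ≈ 8380 J

Isobaric: W = P ΔV.
W = (283 kPa)(55.4 − 25.8 L) = (283)(29.6) = 8377 J.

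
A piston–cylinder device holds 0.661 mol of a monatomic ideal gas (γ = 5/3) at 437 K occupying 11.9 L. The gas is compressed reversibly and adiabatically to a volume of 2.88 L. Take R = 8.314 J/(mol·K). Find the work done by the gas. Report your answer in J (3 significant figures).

W ≈ -5670 J

Adiabatic: TV^(γ−1) = const with γ = 5/3.
T₂ = T₁ (V₁/V₂)^(γ−1) = 437 × (11.9/2.88)^0.667 = 437 × 2.575 = 1125 K.
W_by = nCᵥ(T₁ − T₂) = (0.661)(12.47)(437 − 1125) = -5674 J.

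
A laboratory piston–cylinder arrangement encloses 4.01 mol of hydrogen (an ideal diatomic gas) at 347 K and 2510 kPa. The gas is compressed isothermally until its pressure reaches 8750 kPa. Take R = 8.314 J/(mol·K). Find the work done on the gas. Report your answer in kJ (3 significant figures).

Isothermal process: W = nRT ln(V₂/V₁) = nRT ln(P₁/P₂).
W = (4.01)(8.314)(347) × ln(2510/8750)
  = 11569 × ln(0.2869) = 11569 × -1.249
W_by_gas = -14447 J; work on gas = −W_by = 14447 J.

W ≈ 14.4 kJ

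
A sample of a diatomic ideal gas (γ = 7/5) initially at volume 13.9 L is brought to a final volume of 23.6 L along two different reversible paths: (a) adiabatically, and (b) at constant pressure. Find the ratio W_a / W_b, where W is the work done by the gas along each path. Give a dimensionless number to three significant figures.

Path (a) adiabatic: W = P₁V₁(1 − (V₁/V₂)^(γ−1))/(γ−1) → W_a/(P₁V₁) = 0.4771.
Path (b) isobaric: W = P₁(V₂ − V₁) → W_b/(P₁V₁) = 0.6978.
W_a / W_b = 0.4771 / 0.6978 = 0.6836.

W_a / W_b ≈ 0.684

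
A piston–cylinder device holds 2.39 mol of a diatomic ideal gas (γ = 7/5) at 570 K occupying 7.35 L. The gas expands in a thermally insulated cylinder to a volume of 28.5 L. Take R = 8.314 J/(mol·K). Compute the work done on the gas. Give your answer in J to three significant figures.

W ≈ -11800 J

Adiabatic: TV^(γ−1) = const with γ = 7/5.
T₂ = T₁ (V₁/V₂)^(γ−1) = 570 × (7.35/28.5)^0.4 = 570 × 0.5815 = 331.5 K.
W_by = nCᵥ(T₁ − T₂) = (2.39)(20.79)(570 − 331.5) = 11849 J.
Work on gas = −W_by = -11849 J.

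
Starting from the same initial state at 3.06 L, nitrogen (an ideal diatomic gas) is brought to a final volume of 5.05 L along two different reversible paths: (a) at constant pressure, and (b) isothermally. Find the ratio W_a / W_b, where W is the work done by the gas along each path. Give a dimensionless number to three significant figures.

W_a / W_b ≈ 1.30

Path (a) isobaric: W = P₁(V₂ − V₁) → W_a/(P₁V₁) = 0.6503.
Path (b) isothermal: W = P₁V₁ ln(V₂/V₁) → W_b/(P₁V₁) = 0.501.
W_a / W_b = 0.6503 / 0.501 = 1.298.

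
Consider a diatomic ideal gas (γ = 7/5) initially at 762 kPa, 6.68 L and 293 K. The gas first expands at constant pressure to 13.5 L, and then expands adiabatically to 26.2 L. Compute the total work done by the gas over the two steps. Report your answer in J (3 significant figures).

Step 1 (isobaric): W = PΔV = (762 kPa)(13.5 − 6.68 L) = 5197 J.
After step 1: P = 762 kPa, V = 13.5 L, T = 592.1 K.
Step 2 (adiabatic): W = (P₁V₁ − P₂V₂)/(γ−1) = (10287 − 7890)/0.4 = 5991 J.
W_total = 5197 + 5991 = 11188 J.

W_total ≈ 11200 J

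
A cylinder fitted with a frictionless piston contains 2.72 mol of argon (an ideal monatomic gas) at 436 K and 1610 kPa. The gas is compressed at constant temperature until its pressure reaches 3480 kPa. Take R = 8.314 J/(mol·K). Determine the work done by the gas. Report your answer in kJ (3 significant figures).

Isothermal process: W = nRT ln(V₂/V₁) = nRT ln(P₁/P₂).
W = (2.72)(8.314)(436) × ln(1610/3480)
  = 9860 × ln(0.4626) = 9860 × -0.7708
W_by_gas = -7600 J.

W ≈ -7.60 kJ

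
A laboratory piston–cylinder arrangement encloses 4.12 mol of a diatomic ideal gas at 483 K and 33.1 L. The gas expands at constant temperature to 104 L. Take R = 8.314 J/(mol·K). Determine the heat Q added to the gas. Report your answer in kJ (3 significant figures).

Q ≈ 18.9 kJ

Isothermal ⇒ ΔU = 0, so Q = W = nRT ln(V₂/V₁).
Q = (4.12)(8.314)(483) ln(104/33.1) = 16545 × 1.145 = 18941 J.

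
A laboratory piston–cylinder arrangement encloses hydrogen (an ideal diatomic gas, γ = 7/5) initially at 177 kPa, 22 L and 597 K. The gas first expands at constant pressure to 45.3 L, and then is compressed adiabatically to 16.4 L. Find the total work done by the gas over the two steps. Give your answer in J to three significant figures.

W_total ≈ -5930 J

Step 1 (isobaric): W = PΔV = (177 kPa)(45.3 − 22 L) = 4124 J.
After step 1: P = 177 kPa, V = 45.3 L, T = 1229 K.
Step 2 (adiabatic): W = (P₁V₁ − P₂V₂)/(γ−1) = (8018 − 12039)/0.4 = -10051 J.
W_total = 4124 − 10051 = -5927 J.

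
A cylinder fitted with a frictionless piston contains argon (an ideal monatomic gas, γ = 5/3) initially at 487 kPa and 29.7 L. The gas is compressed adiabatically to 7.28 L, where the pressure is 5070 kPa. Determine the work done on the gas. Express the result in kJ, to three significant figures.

W ≈ 33.7 kJ

Adiabatic: W = (P₁V₁ − P₂V₂)/(γ − 1) with γ = 5/3.
P₁V₁ = 14464 J, P₂V₂ = 36910 J.
W = (14464 − 36910) / 0.6667 = -33669 J.
Work on gas = −W_by = 33669 J.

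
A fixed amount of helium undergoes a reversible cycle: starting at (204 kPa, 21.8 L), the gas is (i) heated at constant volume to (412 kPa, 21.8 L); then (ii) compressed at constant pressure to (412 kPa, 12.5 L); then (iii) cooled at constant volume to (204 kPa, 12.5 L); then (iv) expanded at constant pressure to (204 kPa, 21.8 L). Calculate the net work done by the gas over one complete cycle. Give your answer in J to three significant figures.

Constant-volume legs do no work.
W(ii) = (412)(12.5 − 21.8) = -3832 J; W(iv) = (204)(21.8 − 12.5) = 1897 J.
W_net = -3832 + 1897 = -1934 J (the counter-clockwise enclosed area).

W_net ≈ -1930 J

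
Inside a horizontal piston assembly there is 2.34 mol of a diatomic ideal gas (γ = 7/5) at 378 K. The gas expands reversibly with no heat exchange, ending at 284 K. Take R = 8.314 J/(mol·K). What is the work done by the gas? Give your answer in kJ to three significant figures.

Adiabatic ⇒ Q = 0, so W_by = −ΔU = nCᵥ(T₁ − T₂).
Cᵥ = 5R/2 = 20.79 J/(mol·K).
W = (2.34)(20.79)(378 − 284) = 4572 J.

W ≈ 4.57 kJ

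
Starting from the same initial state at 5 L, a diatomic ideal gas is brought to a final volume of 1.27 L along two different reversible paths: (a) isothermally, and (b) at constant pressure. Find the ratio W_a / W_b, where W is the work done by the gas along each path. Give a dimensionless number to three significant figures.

W_a / W_b ≈ 1.84

Path (a) isothermal: W = P₁V₁ ln(V₂/V₁) → W_a/(P₁V₁) = -1.37.
Path (b) isobaric: W = P₁(V₂ − V₁) → W_b/(P₁V₁) = -0.746.
W_a / W_b = -1.37 / -0.746 = 1.837.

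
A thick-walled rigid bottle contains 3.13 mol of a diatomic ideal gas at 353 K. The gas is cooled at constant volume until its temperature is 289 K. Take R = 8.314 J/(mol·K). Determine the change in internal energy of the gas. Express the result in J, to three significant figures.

ΔU ≈ -4160 J

Constant volume ⇒ W = 0, so Q = ΔU = nCᵥΔT with Cᵥ = 5R/2 = 20.79 J/(mol·K).
ΔU = (3.13)(20.79)(289 − 353) = -4164 J.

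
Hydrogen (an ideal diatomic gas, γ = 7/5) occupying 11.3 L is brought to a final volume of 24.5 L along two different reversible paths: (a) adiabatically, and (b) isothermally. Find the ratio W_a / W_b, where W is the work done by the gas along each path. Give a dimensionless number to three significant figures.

Path (a) adiabatic: W = P₁V₁(1 − (V₁/V₂)^(γ−1))/(γ−1) → W_a/(P₁V₁) = 0.6656.
Path (b) isothermal: W = P₁V₁ ln(V₂/V₁) → W_b/(P₁V₁) = 0.7739.
W_a / W_b = 0.6656 / 0.7739 = 0.86.

W_a / W_b ≈ 0.860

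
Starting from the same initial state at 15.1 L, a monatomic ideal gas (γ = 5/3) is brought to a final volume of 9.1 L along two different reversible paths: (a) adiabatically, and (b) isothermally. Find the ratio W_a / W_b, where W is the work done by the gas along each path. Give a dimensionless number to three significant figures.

W_a / W_b ≈ 1.19

Path (a) adiabatic: W = P₁V₁(1 − (V₁/V₂)^(γ−1))/(γ−1) → W_a/(P₁V₁) = -0.6024.
Path (b) isothermal: W = P₁V₁ ln(V₂/V₁) → W_b/(P₁V₁) = -0.5064.
W_a / W_b = -0.6024 / -0.5064 = 1.19.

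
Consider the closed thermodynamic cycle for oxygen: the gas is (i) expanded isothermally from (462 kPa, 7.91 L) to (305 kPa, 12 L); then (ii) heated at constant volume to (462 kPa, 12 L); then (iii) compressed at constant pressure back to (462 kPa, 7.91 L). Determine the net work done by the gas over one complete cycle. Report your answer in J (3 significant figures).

Leg (i): W = PᵢVᵢ ln(V_f/Vᵢ) = (3654) ln(12/7.91) = 1523 J.
Leg (ii): W = 0.
Leg (iii): W = PΔV = (462)(7.91 − 12) = -1890 J.
W_net = 1523 − 1890 = -366.5 J.

W_net ≈ -366 J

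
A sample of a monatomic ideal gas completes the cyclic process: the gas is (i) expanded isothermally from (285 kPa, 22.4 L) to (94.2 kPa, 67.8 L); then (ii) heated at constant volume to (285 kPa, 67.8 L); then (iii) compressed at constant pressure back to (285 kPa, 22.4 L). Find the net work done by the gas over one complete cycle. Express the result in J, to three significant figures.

Leg (i): W = PᵢVᵢ ln(V_f/Vᵢ) = (6384) ln(67.8/22.4) = 7070 J.
Leg (ii): W = 0.
Leg (iii): W = PΔV = (285)(22.4 − 67.8) = -12939 J.
W_net = 7070 − 12939 = -5869 J.

W_net ≈ -5870 J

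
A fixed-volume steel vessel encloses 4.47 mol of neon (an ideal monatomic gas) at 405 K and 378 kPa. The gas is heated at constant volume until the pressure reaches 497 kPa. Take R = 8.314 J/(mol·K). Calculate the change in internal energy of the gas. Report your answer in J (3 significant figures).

Constant volume ⇒ W = 0, so Q = ΔU = nCᵥΔT with Cᵥ = 3R/2 = 12.47 J/(mol·K).
At constant V, T₂/T₁ = P₂/P₁ ⇒ ΔT = T₁(P₂/P₁ − 1) = 405·(497/378 − 1) = 127.5 K.
ΔU = (4.47)(12.47)(127.5) = 7108 J.

ΔU ≈ 7110 J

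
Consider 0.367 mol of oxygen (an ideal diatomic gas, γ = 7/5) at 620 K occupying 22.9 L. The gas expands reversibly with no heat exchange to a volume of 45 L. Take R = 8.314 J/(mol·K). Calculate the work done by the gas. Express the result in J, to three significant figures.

Adiabatic: TV^(γ−1) = const with γ = 7/5.
T₂ = T₁ (V₁/V₂)^(γ−1) = 620 × (22.9/45)^0.4 = 620 × 0.7632 = 473.2 K.
W_by = nCᵥ(T₁ − T₂) = (0.367)(20.79)(620 − 473.2) = 1120 J.

W ≈ 1120 J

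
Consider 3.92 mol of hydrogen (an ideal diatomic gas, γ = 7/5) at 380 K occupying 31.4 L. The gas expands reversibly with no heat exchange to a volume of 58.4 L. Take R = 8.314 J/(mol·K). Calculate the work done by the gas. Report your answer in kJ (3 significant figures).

W ≈ 6.81 kJ

Adiabatic: TV^(γ−1) = const with γ = 7/5.
T₂ = T₁ (V₁/V₂)^(γ−1) = 380 × (31.4/58.4)^0.4 = 380 × 0.7802 = 296.5 K.
W_by = nCᵥ(T₁ − T₂) = (3.92)(20.79)(380 − 296.5) = 6805 J.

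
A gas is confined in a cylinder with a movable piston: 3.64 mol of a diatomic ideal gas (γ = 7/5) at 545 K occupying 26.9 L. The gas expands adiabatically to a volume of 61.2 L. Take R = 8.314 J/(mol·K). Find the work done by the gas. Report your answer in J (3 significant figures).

Adiabatic: TV^(γ−1) = const with γ = 7/5.
T₂ = T₁ (V₁/V₂)^(γ−1) = 545 × (26.9/61.2)^0.4 = 545 × 0.7198 = 392.3 K.
W_by = nCᵥ(T₁ − T₂) = (3.64)(20.79)(545 − 392.3) = 11554 J.

W ≈ 11600 J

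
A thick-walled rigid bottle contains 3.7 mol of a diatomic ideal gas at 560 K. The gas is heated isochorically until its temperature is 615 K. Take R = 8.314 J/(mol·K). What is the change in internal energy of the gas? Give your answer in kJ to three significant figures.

Constant volume ⇒ W = 0, so Q = ΔU = nCᵥΔT with Cᵥ = 5R/2 = 20.79 J/(mol·K).
ΔU = (3.7)(20.79)(615 − 560) = 4230 J.

ΔU ≈ 4.23 kJ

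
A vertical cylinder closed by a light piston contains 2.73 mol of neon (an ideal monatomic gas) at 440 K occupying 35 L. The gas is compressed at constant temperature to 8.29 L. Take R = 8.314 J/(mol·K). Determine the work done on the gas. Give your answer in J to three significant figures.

Isothermal: W = nRT ln(V₂/V₁).
W = (2.73)(8.314)(440) × ln(8.29/35)
  = 9987 × -1.44
W_by_gas = -14384 J; work on gas = −W_by = 14384 J.

W ≈ 14400 J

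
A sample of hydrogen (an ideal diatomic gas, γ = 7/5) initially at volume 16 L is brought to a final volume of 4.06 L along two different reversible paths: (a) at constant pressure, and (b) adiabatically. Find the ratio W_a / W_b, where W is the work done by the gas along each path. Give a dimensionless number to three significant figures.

W_a / W_b ≈ 0.408

Path (a) isobaric: W = P₁(V₂ − V₁) → W_a/(P₁V₁) = -0.7463.
Path (b) adiabatic: W = P₁V₁(1 − (V₁/V₂)^(γ−1))/(γ−1) → W_b/(P₁V₁) = -1.827.
W_a / W_b = -0.7463 / -1.827 = 0.4085.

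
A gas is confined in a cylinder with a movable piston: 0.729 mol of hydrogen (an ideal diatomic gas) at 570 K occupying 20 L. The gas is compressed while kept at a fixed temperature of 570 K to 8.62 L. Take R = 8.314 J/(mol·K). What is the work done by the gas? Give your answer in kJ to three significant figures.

W ≈ -2.91 kJ

Isothermal: W = nRT ln(V₂/V₁).
W = (0.729)(8.314)(570) × ln(8.62/20)
  = 3455 × -0.8416
W_by_gas = -2908 J.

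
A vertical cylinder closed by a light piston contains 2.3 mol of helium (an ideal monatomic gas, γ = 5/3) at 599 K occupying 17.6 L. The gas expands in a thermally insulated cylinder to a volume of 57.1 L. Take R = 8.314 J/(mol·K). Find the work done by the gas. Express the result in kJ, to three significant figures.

Adiabatic: TV^(γ−1) = const with γ = 5/3.
T₂ = T₁ (V₁/V₂)^(γ−1) = 599 × (17.6/57.1)^0.667 = 599 × 0.4563 = 273.3 K.
W_by = nCᵥ(T₁ − T₂) = (2.3)(12.47)(599 − 273.3) = 9341 J.

W ≈ 9.34 kJ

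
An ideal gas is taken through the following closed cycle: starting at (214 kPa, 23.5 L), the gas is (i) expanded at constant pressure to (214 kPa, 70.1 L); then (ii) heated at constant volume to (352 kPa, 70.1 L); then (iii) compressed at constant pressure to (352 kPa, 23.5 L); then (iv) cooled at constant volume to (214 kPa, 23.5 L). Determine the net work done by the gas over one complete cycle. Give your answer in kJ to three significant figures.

W_net ≈ -6.43 kJ

Constant-volume legs do no work.
W(i) = (214)(70.1 − 23.5) = 9972 J; W(iii) = (352)(23.5 − 70.1) = -16403 J.
W_net = 9972 − 16403 = -6431 J (the counter-clockwise enclosed area).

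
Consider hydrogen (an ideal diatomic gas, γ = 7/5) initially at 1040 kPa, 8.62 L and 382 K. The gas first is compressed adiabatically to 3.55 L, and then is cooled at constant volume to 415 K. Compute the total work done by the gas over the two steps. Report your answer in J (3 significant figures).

W_total ≈ -9550 J

Step 1 (adiabatic): W = (P₁V₁ − P₂V₂)/(γ−1) = (8965 − 12784)/0.4 = -9547 J.
Step 2 (isochoric): W = 0 (constant volume).
W_total = -9547 + 0 = -9547 J.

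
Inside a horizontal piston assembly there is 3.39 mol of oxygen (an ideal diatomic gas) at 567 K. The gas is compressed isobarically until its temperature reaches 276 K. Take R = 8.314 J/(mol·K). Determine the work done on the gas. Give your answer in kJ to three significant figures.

Isobaric: W = P ΔV = nR ΔT.
W = (3.39)(8.314)(276 − 567) = -8202 J.
Work on gas = −W_by = 8202 J.

W ≈ 8.20 kJ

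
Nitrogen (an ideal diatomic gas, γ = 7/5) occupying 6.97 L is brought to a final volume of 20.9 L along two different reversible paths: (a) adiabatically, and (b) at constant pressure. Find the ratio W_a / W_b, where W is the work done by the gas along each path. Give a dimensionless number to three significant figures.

W_a / W_b ≈ 0.445

Path (a) adiabatic: W = P₁V₁(1 − (V₁/V₂)^(γ−1))/(γ−1) → W_a/(P₁V₁) = 0.8887.
Path (b) isobaric: W = P₁(V₂ − V₁) → W_b/(P₁V₁) = 1.999.
W_a / W_b = 0.8887 / 1.999 = 0.4447.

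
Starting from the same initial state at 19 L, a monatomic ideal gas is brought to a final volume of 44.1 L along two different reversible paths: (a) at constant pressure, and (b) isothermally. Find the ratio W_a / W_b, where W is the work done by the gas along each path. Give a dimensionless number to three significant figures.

W_a / W_b ≈ 1.57

Path (a) isobaric: W = P₁(V₂ − V₁) → W_a/(P₁V₁) = 1.321.
Path (b) isothermal: W = P₁V₁ ln(V₂/V₁) → W_b/(P₁V₁) = 0.842.
W_a / W_b = 1.321 / 0.842 = 1.569.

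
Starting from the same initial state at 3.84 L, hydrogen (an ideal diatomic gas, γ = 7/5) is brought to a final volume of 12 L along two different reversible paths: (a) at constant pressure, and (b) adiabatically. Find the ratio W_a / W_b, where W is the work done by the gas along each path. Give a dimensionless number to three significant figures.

W_a / W_b ≈ 2.32

Path (a) isobaric: W = P₁(V₂ − V₁) → W_a/(P₁V₁) = 2.125.
Path (b) adiabatic: W = P₁V₁(1 − (V₁/V₂)^(γ−1))/(γ−1) → W_b/(P₁V₁) = 0.9151.
W_a / W_b = 2.125 / 0.9151 = 2.322.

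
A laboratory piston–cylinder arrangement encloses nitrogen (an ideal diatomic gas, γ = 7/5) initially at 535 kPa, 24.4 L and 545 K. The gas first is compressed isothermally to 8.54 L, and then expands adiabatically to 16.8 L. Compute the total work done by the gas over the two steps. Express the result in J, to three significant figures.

Step 1 (isothermal): W = P₁V₁ ln(V₂/V₁) = (13054) ln(8.54/24.4) = -13704 J.
After step 1: P = 1529 kPa, V = 8.54 L, T = 545 K.
Step 2 (adiabatic): W = (P₁V₁ − P₂V₂)/(γ−1) = (13054 − 9959)/0.4 = 7738 J.
W_total = -13704 + 7738 = -5966 J.

W_total ≈ -5970 J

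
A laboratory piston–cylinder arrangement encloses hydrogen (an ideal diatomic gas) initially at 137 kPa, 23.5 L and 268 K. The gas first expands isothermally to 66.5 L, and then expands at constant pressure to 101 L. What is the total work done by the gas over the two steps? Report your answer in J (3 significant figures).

W_total ≈ 5020 J

Step 1 (isothermal): W = P₁V₁ ln(V₂/V₁) = (3220) ln(66.5/23.5) = 3349 J.
After step 1: P = 48.41 kPa, V = 66.5 L, T = 268 K.
Step 2 (isobaric): W = PΔV = (48.41 kPa)(101 − 66.5 L) = 1670 J.
W_total = 3349 + 1670 = 5019 J.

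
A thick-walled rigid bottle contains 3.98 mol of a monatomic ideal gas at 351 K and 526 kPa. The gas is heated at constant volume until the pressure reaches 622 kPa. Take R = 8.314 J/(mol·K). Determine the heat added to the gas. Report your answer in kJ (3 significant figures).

Q ≈ 3.18 kJ

Constant volume ⇒ W = 0, so Q = ΔU = nCᵥΔT with Cᵥ = 3R/2 = 12.47 J/(mol·K).
At constant V, T₂/T₁ = P₂/P₁ ⇒ ΔT = T₁(P₂/P₁ − 1) = 351·(622/526 − 1) = 64.06 K.
ΔU = (3.98)(12.47)(64.06) = 3180 J.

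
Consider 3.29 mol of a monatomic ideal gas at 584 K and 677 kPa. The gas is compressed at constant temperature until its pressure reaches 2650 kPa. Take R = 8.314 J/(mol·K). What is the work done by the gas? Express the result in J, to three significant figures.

Isothermal process: W = nRT ln(V₂/V₁) = nRT ln(P₁/P₂).
W = (3.29)(8.314)(584) × ln(677/2650)
  = 15974 × ln(0.2555) = 15974 × -1.365
W_by_gas = -21799 J.

W ≈ -21800 J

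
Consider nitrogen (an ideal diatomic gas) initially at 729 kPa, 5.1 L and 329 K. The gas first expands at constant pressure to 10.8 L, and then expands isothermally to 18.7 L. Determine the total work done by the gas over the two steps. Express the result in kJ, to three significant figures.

Step 1 (isobaric): W = PΔV = (729 kPa)(10.8 − 5.1 L) = 4155 J.
After step 1: P = 729 kPa, V = 10.8 L, T = 696.7 K.
Step 2 (isothermal): W = P₁V₁ ln(V₂/V₁) = (7873) ln(18.7/10.8) = 4322 J.
W_total = 4155 + 4322 = 8478 J.

W_total ≈ 8.48 kJ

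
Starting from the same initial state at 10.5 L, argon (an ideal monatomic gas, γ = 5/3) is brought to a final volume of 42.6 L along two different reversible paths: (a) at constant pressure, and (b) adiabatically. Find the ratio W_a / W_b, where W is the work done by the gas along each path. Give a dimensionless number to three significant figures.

W_a / W_b ≈ 3.36

Path (a) isobaric: W = P₁(V₂ − V₁) → W_a/(P₁V₁) = 3.057.
Path (b) adiabatic: W = P₁V₁(1 − (V₁/V₂)^(γ−1))/(γ−1) → W_b/(P₁V₁) = 0.9103.
W_a / W_b = 3.057 / 0.9103 = 3.358.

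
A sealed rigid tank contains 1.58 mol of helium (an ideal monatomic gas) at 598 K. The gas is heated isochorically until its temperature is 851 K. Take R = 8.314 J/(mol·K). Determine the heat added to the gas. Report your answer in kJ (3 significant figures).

Constant volume ⇒ W = 0, so Q = ΔU = nCᵥΔT with Cᵥ = 3R/2 = 12.47 J/(mol·K).
ΔU = (1.58)(12.47)(851 − 598) = 4985 J.

Q ≈ 4.99 kJ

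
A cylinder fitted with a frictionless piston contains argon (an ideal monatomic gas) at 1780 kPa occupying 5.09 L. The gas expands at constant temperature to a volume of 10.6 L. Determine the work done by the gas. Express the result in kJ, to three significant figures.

W ≈ 6.65 kJ

Isothermal: W = nRT ln(V₂/V₁) = P₁V₁ ln(V₂/V₁).
P₁V₁ = (1780 kPa)(5.09 L) = 9060 J.
W = 9060 × ln(10.6/5.09) = 9060 × 0.7336
W_by_gas = 6646 J.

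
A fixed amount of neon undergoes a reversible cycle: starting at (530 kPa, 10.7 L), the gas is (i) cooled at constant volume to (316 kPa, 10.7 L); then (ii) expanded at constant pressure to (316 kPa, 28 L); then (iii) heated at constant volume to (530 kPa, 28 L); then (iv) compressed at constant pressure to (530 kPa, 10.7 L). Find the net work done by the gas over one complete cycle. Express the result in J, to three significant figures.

Constant-volume legs do no work.
W(ii) = (316)(28 − 10.7) = 5467 J; W(iv) = (530)(10.7 − 28) = -9169 J.
W_net = 5467 − 9169 = -3702 J (the counter-clockwise enclosed area).

W_net ≈ -3700 J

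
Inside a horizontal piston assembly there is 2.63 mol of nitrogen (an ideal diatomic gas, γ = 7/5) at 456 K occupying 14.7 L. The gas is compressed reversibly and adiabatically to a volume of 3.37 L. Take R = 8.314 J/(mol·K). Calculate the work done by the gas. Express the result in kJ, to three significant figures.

W ≈ -20.0 kJ

Adiabatic: TV^(γ−1) = const with γ = 7/5.
T₂ = T₁ (V₁/V₂)^(γ−1) = 456 × (14.7/3.37)^0.4 = 456 × 1.802 = 821.9 K.
W_by = nCᵥ(T₁ − T₂) = (2.63)(20.79)(456 − 821.9) = -20004 J.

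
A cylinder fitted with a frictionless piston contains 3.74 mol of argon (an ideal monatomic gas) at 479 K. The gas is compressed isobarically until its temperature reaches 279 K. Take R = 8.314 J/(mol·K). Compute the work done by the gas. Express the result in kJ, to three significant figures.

W ≈ -6.22 kJ

Isobaric: W = P ΔV = nR ΔT.
W = (3.74)(8.314)(279 − 479) = -6219 J.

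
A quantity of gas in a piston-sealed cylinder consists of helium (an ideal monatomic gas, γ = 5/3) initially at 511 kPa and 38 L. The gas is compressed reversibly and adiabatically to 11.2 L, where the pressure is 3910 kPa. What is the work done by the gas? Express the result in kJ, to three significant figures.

W ≈ -36.6 kJ

Adiabatic: W = (P₁V₁ − P₂V₂)/(γ − 1) with γ = 5/3.
P₁V₁ = 19418 J, P₂V₂ = 43792 J.
W = (19418 − 43792) / 0.6667 = -36561 J.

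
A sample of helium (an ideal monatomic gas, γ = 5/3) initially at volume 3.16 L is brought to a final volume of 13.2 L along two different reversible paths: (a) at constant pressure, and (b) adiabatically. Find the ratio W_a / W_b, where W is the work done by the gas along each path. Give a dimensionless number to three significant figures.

Path (a) isobaric: W = P₁(V₂ − V₁) → W_a/(P₁V₁) = 3.177.
Path (b) adiabatic: W = P₁V₁(1 − (V₁/V₂)^(γ−1))/(γ−1) → W_b/(P₁V₁) = 0.9217.
W_a / W_b = 3.177 / 0.9217 = 3.447.

W_a / W_b ≈ 3.45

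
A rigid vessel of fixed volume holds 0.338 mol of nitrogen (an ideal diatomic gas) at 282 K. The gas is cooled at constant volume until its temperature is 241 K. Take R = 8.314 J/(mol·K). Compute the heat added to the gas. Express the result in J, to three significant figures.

Q ≈ -288 J

Constant volume ⇒ W = 0, so Q = ΔU = nCᵥΔT with Cᵥ = 5R/2 = 20.79 J/(mol·K).
ΔU = (0.338)(20.79)(241 − 282) = -288 J.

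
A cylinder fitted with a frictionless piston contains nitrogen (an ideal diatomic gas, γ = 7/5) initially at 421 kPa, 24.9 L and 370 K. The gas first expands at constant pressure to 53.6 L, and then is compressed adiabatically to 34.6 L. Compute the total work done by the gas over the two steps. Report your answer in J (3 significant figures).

Step 1 (isobaric): W = PΔV = (421 kPa)(53.6 − 24.9 L) = 12083 J.
After step 1: P = 421 kPa, V = 53.6 L, T = 796.5 K.
Step 2 (adiabatic): W = (P₁V₁ − P₂V₂)/(γ−1) = (22566 − 26883)/0.4 = -10794 J.
W_total = 12083 − 10794 = 1288 J.

W_total ≈ 1290 J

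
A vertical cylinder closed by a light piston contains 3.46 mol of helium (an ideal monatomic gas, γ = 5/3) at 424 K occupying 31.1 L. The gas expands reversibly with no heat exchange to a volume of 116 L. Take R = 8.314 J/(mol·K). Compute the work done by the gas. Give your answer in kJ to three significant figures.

Adiabatic: TV^(γ−1) = const with γ = 5/3.
T₂ = T₁ (V₁/V₂)^(γ−1) = 424 × (31.1/116)^0.667 = 424 × 0.4158 = 176.3 K.
W_by = nCᵥ(T₁ − T₂) = (3.46)(12.47)(424 − 176.3) = 10688 J.

W ≈ 10.7 kJ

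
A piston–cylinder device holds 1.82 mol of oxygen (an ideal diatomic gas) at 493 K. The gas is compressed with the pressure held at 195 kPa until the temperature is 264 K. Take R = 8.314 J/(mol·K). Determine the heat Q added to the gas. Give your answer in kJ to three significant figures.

Isobaric: W = nRΔT = (1.82)(8.314)(-229) = -3465 J.
ΔU = nCᵥΔT with Cᵥ = 5R/2: ΔU = (1.82)(20.79)(-229) = -8663 J.
Q = ΔU + W = -8663 − 3465 = -12128 J.

Q ≈ -12.1 kJ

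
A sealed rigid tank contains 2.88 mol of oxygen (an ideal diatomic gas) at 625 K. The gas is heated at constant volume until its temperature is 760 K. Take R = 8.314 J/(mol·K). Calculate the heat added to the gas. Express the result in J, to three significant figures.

Q ≈ 8080 J

Constant volume ⇒ W = 0, so Q = ΔU = nCᵥΔT with Cᵥ = 5R/2 = 20.79 J/(mol·K).
ΔU = (2.88)(20.79)(760 − 625) = 8081 J.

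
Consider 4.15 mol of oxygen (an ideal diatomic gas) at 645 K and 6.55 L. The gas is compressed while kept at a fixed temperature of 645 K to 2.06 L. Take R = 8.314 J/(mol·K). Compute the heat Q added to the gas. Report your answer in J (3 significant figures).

Isothermal ⇒ ΔU = 0, so Q = W = nRT ln(V₂/V₁).
Q = (4.15)(8.314)(645) ln(2.06/6.55) = 22254 × -1.157 = -25743 J.

Q ≈ -25700 J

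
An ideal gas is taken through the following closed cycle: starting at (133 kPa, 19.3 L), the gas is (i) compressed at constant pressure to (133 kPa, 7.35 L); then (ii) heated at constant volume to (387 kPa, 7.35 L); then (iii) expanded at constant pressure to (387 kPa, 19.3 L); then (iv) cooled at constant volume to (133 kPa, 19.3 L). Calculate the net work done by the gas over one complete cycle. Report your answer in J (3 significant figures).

Constant-volume legs do no work.
W(i) = (133)(7.35 − 19.3) = -1589 J; W(iii) = (387)(19.3 − 7.35) = 4625 J.
W_net = -1589 + 4625 = 3035 J (the clockwise enclosed area).

W_net ≈ 3040 J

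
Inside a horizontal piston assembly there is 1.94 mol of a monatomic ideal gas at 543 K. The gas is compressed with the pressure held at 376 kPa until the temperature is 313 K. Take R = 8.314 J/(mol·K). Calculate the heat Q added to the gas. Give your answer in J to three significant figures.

Q ≈ -9270 J

Isobaric: W = nRΔT = (1.94)(8.314)(-230) = -3710 J.
ΔU = nCᵥΔT with Cᵥ = 3R/2: ΔU = (1.94)(12.47)(-230) = -5565 J.
Q = ΔU + W = -5565 − 3710 = -9274 J.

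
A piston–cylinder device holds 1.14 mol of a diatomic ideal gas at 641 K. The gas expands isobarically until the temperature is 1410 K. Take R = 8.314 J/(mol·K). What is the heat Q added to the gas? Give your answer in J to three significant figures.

Q ≈ 25500 J

Isobaric: W = nRΔT = (1.14)(8.314)(769) = 7289 J.
ΔU = nCᵥΔT with Cᵥ = 5R/2: ΔU = (1.14)(20.79)(769) = 18221 J.
Q = ΔU + W = 18221 + 7289 = 25510 J.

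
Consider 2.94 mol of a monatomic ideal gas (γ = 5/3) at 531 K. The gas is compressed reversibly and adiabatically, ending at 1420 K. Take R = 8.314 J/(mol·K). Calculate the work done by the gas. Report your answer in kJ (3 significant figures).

Adiabatic ⇒ Q = 0, so W_by = −ΔU = nCᵥ(T₁ − T₂).
Cᵥ = 3R/2 = 12.47 J/(mol·K).
W = (2.94)(12.47)(531 − 1420) = -32595 J.

W ≈ -32.6 kJ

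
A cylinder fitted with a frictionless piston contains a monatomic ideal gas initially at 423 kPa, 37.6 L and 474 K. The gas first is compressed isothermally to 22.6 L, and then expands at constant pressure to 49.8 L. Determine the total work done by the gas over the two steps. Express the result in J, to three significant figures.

W_total ≈ 11000 J

Step 1 (isothermal): W = P₁V₁ ln(V₂/V₁) = (15905) ln(22.6/37.6) = -8096 J.
After step 1: P = 703.8 kPa, V = 22.6 L, T = 474 K.
Step 2 (isobaric): W = PΔV = (703.8 kPa)(49.8 − 22.6 L) = 19142 J.
W_total = -8096 + 19142 = 11046 J.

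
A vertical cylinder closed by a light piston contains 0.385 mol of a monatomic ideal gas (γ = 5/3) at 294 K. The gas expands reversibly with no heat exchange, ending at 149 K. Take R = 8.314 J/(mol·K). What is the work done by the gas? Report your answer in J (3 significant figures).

W ≈ 696 J

Adiabatic ⇒ Q = 0, so W_by = −ΔU = nCᵥ(T₁ − T₂).
Cᵥ = 3R/2 = 12.47 J/(mol·K).
W = (0.385)(12.47)(294 − 149) = 696.2 J.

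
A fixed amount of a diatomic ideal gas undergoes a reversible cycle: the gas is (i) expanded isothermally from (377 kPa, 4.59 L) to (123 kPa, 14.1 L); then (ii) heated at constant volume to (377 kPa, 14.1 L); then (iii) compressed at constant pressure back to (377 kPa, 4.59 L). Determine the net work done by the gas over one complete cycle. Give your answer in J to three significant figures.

Leg (i): W = PᵢVᵢ ln(V_f/Vᵢ) = (1730) ln(14.1/4.59) = 1942 J.
Leg (ii): W = 0.
Leg (iii): W = PΔV = (377)(4.59 − 14.1) = -3585 J.
W_net = 1942 − 3585 = -1643 J.

W_net ≈ -1640 J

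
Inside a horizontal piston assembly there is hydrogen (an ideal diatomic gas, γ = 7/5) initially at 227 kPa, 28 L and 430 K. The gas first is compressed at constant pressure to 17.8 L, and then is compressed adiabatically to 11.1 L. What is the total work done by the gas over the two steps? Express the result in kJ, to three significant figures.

W_total ≈ -4.42 kJ

Step 1 (isobaric): W = PΔV = (227 kPa)(17.8 − 28 L) = -2315 J.
After step 1: P = 227 kPa, V = 17.8 L, T = 273.4 K.
Step 2 (adiabatic): W = (P₁V₁ − P₂V₂)/(γ−1) = (4041 − 4881)/0.4 = -2100 J.
W_total = -2315 − 2100 = -4416 J.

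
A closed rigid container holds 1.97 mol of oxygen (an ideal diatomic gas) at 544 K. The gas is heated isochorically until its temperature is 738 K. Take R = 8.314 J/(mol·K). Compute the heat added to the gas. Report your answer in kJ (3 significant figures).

Constant volume ⇒ W = 0, so Q = ΔU = nCᵥΔT with Cᵥ = 5R/2 = 20.79 J/(mol·K).
ΔU = (1.97)(20.79)(738 − 544) = 7944 J.

Q ≈ 7.94 kJ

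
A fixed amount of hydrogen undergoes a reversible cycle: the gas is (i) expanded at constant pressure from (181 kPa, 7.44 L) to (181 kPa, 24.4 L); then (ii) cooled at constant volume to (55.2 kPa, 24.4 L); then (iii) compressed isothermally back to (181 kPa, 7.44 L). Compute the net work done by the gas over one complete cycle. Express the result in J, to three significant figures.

W_net ≈ 1470 J

Leg (i): W = PΔV = (181)(24.4 − 7.44) = 3070 J.
Leg (ii): W = 0.
Leg (iii): W = PᵢVᵢ ln(V_f/Vᵢ) = (1347) ln(7.44/24.4) = -1600 J.
W_net = 3070 − 1600 = 1470 J.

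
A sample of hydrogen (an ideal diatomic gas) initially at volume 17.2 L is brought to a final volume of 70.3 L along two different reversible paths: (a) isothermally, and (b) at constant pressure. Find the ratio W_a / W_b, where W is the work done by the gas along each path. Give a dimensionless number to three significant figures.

Path (a) isothermal: W = P₁V₁ ln(V₂/V₁) → W_a/(P₁V₁) = 1.408.
Path (b) isobaric: W = P₁(V₂ − V₁) → W_b/(P₁V₁) = 3.087.
W_a / W_b = 1.408 / 3.087 = 0.456.

W_a / W_b ≈ 0.456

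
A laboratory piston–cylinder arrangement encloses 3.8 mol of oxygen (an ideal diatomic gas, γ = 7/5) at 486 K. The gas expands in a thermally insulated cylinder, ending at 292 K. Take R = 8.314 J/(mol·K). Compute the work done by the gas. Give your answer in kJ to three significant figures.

Adiabatic ⇒ Q = 0, so W_by = −ΔU = nCᵥ(T₁ − T₂).
Cᵥ = 5R/2 = 20.79 J/(mol·K).
W = (3.8)(20.79)(486 − 292) = 15323 J.

W ≈ 15.3 kJ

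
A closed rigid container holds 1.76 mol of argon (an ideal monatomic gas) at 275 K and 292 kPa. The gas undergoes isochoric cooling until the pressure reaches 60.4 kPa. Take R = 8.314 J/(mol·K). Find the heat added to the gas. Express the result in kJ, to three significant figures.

Constant volume ⇒ W = 0, so Q = ΔU = nCᵥΔT with Cᵥ = 3R/2 = 12.47 J/(mol·K).
At constant V, T₂/T₁ = P₂/P₁ ⇒ ΔT = T₁(P₂/P₁ − 1) = 275·(60.4/292 − 1) = -218.1 K.
ΔU = (1.76)(12.47)(-218.1) = -4787 J.

Q ≈ -4.79 kJ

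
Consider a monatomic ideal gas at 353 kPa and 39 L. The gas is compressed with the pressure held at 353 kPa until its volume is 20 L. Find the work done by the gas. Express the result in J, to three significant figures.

Isobaric: W = P ΔV.
W = (353 kPa)(20 − 39 L) = (353)(-19) = -6707 J.

W ≈ -6710 J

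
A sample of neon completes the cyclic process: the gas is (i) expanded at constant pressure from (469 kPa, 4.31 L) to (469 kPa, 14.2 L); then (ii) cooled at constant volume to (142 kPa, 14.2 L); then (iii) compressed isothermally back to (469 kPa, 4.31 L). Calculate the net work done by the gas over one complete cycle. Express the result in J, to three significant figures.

Leg (i): W = PΔV = (469)(14.2 − 4.31) = 4638 J.
Leg (ii): W = 0.
Leg (iii): W = PᵢVᵢ ln(V_f/Vᵢ) = (2016) ln(4.31/14.2) = -2404 J.
W_net = 4638 − 2404 = 2234 J.

W_net ≈ 2230 J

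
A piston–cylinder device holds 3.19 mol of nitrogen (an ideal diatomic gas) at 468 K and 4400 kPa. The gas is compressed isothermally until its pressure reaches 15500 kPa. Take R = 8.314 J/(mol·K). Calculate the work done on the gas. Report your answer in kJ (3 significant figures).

W ≈ 15.6 kJ

Isothermal process: W = nRT ln(V₂/V₁) = nRT ln(P₁/P₂).
W = (3.19)(8.314)(468) × ln(4400/15500)
  = 12412 × ln(0.2839) = 12412 × -1.259
W_by_gas = -15630 J; work on gas = −W_by = 15630 J.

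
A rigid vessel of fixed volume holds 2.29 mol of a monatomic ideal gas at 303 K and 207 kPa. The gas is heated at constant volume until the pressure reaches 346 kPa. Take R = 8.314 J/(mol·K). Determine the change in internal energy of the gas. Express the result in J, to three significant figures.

Constant volume ⇒ W = 0, so Q = ΔU = nCᵥΔT with Cᵥ = 3R/2 = 12.47 J/(mol·K).
At constant V, T₂/T₁ = P₂/P₁ ⇒ ΔT = T₁(P₂/P₁ − 1) = 303·(346/207 − 1) = 203.5 K.
ΔU = (2.29)(12.47)(203.5) = 5811 J.

ΔU ≈ 5810 J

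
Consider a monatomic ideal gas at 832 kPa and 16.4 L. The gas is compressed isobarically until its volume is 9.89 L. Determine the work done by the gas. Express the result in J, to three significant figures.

Isobaric: W = P ΔV.
W = (832 kPa)(9.89 − 16.4 L) = (832)(-6.51) = -5416 J.

W ≈ -5420 J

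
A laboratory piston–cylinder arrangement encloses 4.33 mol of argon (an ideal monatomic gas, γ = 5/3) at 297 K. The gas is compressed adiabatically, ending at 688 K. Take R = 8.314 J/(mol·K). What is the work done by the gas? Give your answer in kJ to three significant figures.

W ≈ -21.1 kJ

Adiabatic ⇒ Q = 0, so W_by = −ΔU = nCᵥ(T₁ − T₂).
Cᵥ = 3R/2 = 12.47 J/(mol·K).
W = (4.33)(12.47)(297 − 688) = -21114 J.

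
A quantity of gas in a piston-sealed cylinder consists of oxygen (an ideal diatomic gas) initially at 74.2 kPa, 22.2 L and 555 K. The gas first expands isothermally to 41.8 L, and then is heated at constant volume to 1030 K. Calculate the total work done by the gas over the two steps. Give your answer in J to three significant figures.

W_total ≈ 1040 J

Step 1 (isothermal): W = P₁V₁ ln(V₂/V₁) = (1647) ln(41.8/22.2) = 1042 J.
Step 2 (isochoric): W = 0 (constant volume).
W_total = 1042 + 0 = 1042 J.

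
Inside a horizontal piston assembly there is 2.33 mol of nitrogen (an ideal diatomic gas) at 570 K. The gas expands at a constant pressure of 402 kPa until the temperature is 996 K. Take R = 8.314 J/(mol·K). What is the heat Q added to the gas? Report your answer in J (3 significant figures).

Q ≈ 28900 J

Isobaric: W = nRΔT = (2.33)(8.314)(426) = 8252 J.
ΔU = nCᵥΔT with Cᵥ = 5R/2: ΔU = (2.33)(20.79)(426) = 20631 J.
Q = ΔU + W = 20631 + 8252 = 28883 J.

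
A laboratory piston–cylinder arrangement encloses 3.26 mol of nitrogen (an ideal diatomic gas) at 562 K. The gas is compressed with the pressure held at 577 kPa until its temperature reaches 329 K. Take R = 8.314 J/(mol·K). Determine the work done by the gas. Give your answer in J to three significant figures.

W ≈ -6320 J

Isobaric: W = P ΔV = nR ΔT.
W = (3.26)(8.314)(329 − 562) = -6315 J.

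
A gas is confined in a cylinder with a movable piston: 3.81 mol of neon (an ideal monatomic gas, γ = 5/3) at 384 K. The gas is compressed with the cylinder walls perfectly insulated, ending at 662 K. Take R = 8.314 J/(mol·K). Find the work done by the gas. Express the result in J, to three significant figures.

Adiabatic ⇒ Q = 0, so W_by = −ΔU = nCᵥ(T₁ − T₂).
Cᵥ = 3R/2 = 12.47 J/(mol·K).
W = (3.81)(12.47)(384 − 662) = -13209 J.

W ≈ -13200 J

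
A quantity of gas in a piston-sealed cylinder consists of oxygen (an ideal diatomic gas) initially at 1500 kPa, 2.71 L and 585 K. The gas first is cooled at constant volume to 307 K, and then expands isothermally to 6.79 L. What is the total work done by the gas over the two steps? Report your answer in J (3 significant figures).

Step 1 (isochoric): W = 0 (constant volume).
After step 1: P = 787.2 kPa (V unchanged).
Step 2 (isothermal): W = P₁V₁ ln(V₂/V₁) = (2133) ln(6.79/2.71) = 1959 J.
W_total = 0 + 1959 = 1959 J.

W_total ≈ 1960 J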